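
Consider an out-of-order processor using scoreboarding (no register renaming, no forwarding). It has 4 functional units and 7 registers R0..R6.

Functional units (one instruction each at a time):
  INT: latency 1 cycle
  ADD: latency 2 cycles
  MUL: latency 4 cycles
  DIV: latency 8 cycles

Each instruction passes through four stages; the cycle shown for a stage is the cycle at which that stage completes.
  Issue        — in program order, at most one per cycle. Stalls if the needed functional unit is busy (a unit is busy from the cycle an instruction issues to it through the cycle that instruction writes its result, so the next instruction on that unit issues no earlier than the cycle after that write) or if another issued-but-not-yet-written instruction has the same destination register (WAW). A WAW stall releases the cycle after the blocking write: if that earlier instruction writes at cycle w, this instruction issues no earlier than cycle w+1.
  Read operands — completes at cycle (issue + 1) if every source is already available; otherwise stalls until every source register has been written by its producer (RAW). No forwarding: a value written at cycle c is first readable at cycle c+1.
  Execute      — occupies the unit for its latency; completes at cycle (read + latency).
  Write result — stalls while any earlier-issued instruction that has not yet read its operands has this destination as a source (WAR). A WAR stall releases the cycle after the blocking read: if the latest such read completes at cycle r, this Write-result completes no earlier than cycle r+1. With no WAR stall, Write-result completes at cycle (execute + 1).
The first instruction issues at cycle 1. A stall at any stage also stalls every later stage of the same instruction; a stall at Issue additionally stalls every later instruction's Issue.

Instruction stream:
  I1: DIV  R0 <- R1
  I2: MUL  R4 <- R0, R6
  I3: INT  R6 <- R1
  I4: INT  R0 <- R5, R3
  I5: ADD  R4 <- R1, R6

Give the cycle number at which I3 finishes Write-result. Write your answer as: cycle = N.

[1] issue I1 (DIV)
[2] I1 read-ops; issue I2 (MUL)
[3] issue I3 (INT)
[4] I3 read-ops
[5] I3 finished on INT
[10] I1 finished on DIV
[11] I1→R0
[12] I2 read-ops
[13] I3→R6
[14] issue I4 (INT)
[15] I4 read-ops
[16] I2 finished on MUL; I4 finished on INT
[17] I2→R4; I4→R0
[18] issue I5 (ADD)
[19] I5 read-ops
[21] I5 finished on ADD
[22] I5→R4

cycle = 13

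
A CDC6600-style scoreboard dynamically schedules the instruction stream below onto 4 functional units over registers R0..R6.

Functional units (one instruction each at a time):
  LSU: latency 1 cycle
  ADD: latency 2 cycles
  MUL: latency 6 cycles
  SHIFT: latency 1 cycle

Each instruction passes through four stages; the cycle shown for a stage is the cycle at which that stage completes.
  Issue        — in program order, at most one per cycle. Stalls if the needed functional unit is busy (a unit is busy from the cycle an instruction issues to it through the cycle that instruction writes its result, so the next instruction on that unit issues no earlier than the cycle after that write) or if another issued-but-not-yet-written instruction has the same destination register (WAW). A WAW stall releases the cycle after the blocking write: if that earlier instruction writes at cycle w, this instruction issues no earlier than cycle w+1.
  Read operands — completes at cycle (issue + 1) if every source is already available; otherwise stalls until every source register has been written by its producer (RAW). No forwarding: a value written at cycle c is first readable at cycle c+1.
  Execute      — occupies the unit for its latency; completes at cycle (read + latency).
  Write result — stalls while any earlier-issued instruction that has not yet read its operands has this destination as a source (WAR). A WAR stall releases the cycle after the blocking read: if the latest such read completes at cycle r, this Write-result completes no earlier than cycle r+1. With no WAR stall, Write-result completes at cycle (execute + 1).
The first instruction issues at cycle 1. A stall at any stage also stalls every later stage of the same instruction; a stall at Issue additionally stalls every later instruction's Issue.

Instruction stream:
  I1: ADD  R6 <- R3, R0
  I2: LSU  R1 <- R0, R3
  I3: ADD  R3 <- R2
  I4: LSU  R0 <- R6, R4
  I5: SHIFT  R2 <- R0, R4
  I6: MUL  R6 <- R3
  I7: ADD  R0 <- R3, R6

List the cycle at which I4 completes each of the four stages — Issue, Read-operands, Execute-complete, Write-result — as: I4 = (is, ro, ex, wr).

[1] I1→ADD
[2] I1 RO · I2→LSU
[3] I2 RO
[4] I1 EX · I2 EX
[5] I1 WR R6 · I2 WR R1
[6] I3→ADD
[7] I3 RO · I4→LSU
[8] I4 RO · I5→SHIFT
[9] I3 EX · I4 EX · I6→MUL
[10] I3 WR R3 · I4 WR R0
[11] I5 RO · I6 RO · I7→ADD
[12] I5 EX
[13] I5 WR R2
[17] I6 EX
[18] I6 WR R6
[19] I7 RO
[21] I7 EX
[22] I7 WR R0

I4 = (7, 8, 9, 10)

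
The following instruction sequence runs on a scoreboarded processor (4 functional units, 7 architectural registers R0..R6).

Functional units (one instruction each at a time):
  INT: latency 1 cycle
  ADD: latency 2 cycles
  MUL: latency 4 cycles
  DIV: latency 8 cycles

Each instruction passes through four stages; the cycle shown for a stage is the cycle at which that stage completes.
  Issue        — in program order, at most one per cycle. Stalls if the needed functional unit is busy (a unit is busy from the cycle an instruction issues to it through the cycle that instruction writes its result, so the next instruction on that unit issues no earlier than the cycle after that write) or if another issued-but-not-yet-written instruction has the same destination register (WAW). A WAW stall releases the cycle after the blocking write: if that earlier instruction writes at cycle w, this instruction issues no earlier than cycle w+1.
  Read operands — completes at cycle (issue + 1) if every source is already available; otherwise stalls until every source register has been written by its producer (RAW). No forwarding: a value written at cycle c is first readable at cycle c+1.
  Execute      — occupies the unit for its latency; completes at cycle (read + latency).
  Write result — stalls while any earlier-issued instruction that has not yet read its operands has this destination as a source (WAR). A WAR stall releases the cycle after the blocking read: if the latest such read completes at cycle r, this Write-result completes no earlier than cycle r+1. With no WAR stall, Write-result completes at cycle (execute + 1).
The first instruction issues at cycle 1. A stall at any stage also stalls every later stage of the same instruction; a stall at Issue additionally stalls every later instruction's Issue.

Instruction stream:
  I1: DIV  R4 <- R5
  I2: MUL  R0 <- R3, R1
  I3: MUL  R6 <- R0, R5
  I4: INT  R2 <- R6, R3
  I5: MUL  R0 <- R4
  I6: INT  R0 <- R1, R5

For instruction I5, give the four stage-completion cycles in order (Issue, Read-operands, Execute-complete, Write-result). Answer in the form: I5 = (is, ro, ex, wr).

[1] issue I1 (DIV)
[2] I1 read-ops | issue I2 (MUL)
[3] I2 read-ops
[7] I2 finished on MUL
[8] I2→R0
[9] issue I3 (MUL)
[10] I1 finished on DIV | I3 read-ops | issue I4 (INT)
[11] I1→R4
[14] I3 finished on MUL
[15] I3→R6
[16] I4 read-ops | issue I5 (MUL)
[17] I4 finished on INT | I5 read-ops
[18] I4→R2
[21] I5 finished on MUL
[22] I5→R0
[23] issue I6 (INT)
[24] I6 read-ops
[25] I6 finished on INT
[26] I6→R0

I5 = (16, 17, 21, 22)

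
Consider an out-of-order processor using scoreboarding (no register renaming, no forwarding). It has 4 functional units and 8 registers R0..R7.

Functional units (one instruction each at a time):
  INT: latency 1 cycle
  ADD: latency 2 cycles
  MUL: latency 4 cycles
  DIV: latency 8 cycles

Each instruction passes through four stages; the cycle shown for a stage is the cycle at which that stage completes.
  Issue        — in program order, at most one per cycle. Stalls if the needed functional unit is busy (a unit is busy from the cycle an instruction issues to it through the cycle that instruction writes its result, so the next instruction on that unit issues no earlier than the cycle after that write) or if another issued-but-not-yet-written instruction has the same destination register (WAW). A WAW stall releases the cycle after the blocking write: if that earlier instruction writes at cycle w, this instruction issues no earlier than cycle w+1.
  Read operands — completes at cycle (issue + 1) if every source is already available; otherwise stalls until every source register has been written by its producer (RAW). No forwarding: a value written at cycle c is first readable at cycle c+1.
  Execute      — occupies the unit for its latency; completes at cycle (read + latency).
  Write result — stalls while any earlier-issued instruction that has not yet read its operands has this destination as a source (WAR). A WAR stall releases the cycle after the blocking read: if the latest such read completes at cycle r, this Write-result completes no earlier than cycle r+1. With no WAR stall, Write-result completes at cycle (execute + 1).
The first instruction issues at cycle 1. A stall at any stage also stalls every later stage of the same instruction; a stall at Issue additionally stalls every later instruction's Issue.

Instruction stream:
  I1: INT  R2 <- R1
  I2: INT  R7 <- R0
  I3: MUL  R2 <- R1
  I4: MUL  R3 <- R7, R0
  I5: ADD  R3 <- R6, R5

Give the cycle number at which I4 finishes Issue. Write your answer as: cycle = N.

[1] I1 issues→INT
[2] I1 reads
[3] I1 exec-done
[4] I1 writes R2
[5] I2 issues→INT
[6] I2 reads | I3 issues→MUL
[7] I2 exec-done | I3 reads
[8] I2 writes R7
[11] I3 exec-done
[12] I3 writes R2
[13] I4 issues→MUL
[14] I4 reads
[18] I4 exec-done
[19] I4 writes R3
[20] I5 issues→ADD
[21] I5 reads
[23] I5 exec-done
[24] I5 writes R3

cycle = 13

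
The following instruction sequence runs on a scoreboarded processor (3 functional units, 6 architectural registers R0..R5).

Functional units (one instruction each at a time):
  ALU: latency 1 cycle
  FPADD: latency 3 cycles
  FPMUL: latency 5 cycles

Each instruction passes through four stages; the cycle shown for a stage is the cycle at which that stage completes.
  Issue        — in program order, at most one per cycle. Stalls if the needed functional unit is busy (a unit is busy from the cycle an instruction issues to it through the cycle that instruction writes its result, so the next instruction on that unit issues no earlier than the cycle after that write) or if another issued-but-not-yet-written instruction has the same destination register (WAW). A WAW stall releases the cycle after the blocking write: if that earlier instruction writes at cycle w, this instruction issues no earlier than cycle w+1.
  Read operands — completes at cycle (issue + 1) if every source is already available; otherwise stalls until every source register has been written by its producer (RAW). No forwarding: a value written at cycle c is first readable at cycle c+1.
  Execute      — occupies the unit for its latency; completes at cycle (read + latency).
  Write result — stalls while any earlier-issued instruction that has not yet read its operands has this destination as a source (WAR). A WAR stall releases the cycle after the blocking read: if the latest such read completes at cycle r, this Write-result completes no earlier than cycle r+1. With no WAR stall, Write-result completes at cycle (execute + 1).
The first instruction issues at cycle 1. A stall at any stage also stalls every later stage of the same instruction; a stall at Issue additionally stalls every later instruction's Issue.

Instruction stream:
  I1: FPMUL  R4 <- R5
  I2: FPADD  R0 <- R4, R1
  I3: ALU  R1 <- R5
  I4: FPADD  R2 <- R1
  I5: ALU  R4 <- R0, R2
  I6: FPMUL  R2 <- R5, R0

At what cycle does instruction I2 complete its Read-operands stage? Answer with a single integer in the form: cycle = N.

cycle = 9

  I1 | 1 | 2 | 7 | 8
  I2 | 2 | 9 | 12 | 13   RAW R4: wait I1 write@8
  I3 | 3 | 4 | 5 | 10   WAR R1: wait I2 read@9
  I4 | 14 | 15 | 18 | 19   struct: FPADD busy until I2 writes@13
  I5 | 15 | 20 | 21 | 22   RAW R2: wait I4 write@19
  I6 | 20 | 21 | 26 | 27   WAW R2: wait I4 write@19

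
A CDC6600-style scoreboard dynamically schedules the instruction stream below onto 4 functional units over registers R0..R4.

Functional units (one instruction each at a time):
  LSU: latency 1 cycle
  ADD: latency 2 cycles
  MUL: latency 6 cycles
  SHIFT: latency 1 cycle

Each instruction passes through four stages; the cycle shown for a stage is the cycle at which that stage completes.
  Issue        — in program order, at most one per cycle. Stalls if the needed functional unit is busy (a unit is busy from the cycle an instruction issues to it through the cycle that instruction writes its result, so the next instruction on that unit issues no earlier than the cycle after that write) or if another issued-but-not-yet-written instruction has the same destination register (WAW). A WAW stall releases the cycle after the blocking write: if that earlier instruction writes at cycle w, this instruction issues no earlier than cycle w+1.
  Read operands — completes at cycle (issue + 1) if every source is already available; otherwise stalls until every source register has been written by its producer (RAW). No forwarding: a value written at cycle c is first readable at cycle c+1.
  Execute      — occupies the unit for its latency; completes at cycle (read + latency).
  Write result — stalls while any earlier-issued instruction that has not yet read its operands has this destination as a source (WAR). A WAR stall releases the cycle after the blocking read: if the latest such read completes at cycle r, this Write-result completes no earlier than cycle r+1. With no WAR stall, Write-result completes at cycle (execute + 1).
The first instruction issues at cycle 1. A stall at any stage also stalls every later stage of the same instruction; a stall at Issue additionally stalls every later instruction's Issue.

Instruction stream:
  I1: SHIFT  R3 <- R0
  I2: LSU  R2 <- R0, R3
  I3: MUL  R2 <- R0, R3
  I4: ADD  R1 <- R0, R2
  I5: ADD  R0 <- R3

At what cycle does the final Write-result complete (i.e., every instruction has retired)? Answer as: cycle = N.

[I1] 1/2/3/4
[I2] 2/5/6/7  (RAW R3: wait I1 write@4)
[I3] 8/9/15/16  (WAW R2: wait I2 write@7)
[I4] 9/17/19/20  (RAW R2: wait I3 write@16)
[I5] 21/22/24/25  (struct: ADD busy until I4 writes@20)

cycle = 25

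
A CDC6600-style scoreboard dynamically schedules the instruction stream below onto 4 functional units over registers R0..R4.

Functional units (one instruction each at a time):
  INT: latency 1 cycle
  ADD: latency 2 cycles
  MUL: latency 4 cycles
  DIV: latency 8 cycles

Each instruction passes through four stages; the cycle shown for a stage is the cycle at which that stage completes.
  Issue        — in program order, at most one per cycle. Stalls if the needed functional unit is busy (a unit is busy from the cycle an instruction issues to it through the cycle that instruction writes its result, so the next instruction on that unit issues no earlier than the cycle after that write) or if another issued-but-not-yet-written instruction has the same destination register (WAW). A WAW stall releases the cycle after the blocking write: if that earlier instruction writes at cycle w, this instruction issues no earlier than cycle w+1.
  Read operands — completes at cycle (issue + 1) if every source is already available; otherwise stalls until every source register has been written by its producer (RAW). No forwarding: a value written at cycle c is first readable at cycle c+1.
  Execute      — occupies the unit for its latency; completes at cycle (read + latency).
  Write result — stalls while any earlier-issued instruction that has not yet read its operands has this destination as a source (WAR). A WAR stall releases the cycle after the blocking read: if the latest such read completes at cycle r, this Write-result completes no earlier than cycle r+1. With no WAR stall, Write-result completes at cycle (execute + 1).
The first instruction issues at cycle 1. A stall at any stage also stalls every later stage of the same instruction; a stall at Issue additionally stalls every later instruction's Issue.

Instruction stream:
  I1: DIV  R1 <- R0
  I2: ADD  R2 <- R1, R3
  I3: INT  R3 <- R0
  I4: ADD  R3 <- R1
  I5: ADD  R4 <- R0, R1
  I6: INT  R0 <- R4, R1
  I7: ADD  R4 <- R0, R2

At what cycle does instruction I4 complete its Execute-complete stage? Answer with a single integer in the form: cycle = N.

cycle = 19

  I1 | 1 | 2 | 10 | 11
  I2 | 2 | 12 | 14 | 15   RAW R1: wait I1 write@11
  I3 | 3 | 4 | 5 | 13   WAR R3: wait I2 read@12
  I4 | 16 | 17 | 19 | 20   struct: ADD busy until I2 writes@15
  I5 | 21 | 22 | 24 | 25   struct: ADD busy until I4 writes@20
  I6 | 22 | 26 | 27 | 28   RAW R4: wait I5 write@25
  I7 | 26 | 29 | 31 | 32   struct: ADD busy until I5 writes@25 · RAW R0: wait I6 write@28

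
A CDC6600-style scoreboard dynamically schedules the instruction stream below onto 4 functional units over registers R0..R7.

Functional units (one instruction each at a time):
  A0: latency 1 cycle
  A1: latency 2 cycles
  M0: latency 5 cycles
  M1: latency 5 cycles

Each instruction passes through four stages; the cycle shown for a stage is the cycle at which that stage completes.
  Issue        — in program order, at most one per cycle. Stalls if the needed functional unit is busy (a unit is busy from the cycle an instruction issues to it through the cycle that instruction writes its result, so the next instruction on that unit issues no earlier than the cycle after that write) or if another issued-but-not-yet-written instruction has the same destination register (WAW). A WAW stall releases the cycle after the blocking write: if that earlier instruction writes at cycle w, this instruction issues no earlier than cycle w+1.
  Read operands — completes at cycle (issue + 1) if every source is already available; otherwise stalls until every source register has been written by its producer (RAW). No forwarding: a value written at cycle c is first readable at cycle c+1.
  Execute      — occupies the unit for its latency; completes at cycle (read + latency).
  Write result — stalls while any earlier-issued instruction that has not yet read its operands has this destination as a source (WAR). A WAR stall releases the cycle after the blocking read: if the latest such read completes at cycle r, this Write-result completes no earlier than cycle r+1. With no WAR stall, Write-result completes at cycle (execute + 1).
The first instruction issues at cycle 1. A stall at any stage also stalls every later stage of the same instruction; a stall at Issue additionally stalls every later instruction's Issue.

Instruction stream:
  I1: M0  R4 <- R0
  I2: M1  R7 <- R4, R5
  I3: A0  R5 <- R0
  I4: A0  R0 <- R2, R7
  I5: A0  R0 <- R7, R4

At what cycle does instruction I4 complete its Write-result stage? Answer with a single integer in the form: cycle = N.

I1: IS=1 RO=2 EX=7 WR=8
I2: IS=2 RO=9 EX=14 WR=15  [RAW R4: wait I1 write@8]
I3: IS=3 RO=4 EX=5 WR=10  [WAR R5: wait I2 read@9]
I4: IS=11 RO=16 EX=17 WR=18  [struct: A0 busy until I3 writes@10; RAW R7: wait I2 write@15]
I5: IS=19 RO=20 EX=21 WR=22  [struct: A0 busy until I4 writes@18]

cycle = 18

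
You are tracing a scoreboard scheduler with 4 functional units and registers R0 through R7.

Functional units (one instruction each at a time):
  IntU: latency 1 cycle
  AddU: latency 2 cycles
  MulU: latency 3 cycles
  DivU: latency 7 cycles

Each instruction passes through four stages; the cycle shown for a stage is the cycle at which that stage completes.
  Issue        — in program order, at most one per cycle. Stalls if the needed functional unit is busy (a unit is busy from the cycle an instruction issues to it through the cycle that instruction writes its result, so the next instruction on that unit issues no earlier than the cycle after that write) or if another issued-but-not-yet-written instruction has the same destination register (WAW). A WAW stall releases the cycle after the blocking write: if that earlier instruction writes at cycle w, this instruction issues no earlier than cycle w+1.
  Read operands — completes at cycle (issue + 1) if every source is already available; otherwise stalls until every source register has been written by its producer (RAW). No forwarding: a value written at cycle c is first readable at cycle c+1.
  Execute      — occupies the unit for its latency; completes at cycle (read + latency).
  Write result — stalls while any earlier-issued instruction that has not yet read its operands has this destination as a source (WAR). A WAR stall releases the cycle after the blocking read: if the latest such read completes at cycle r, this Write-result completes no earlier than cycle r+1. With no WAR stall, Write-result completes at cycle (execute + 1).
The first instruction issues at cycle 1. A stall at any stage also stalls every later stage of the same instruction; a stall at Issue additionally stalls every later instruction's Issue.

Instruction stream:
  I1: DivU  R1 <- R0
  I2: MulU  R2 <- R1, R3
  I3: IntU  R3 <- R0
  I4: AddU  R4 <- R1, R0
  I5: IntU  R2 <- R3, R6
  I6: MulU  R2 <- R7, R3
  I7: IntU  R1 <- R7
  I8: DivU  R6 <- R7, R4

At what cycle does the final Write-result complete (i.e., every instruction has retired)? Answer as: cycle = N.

cycle = 31

I1  is:1  ro:2  ex:9  wr:10
I2  is:2  ro:11  ex:14  wr:15  — RAW R1: wait I1 write@10
I3  is:3  ro:4  ex:5  wr:12  — WAR R3: wait I2 read@11
I4  is:4  ro:11  ex:13  wr:14  — RAW R1: wait I1 write@10
I5  is:16  ro:17  ex:18  wr:19  — WAW R2: wait I2 write@15
I6  is:20  ro:21  ex:24  wr:25  — WAW R2: wait I5 write@19
I7  is:21  ro:22  ex:23  wr:24
I8  is:22  ro:23  ex:30  wr:31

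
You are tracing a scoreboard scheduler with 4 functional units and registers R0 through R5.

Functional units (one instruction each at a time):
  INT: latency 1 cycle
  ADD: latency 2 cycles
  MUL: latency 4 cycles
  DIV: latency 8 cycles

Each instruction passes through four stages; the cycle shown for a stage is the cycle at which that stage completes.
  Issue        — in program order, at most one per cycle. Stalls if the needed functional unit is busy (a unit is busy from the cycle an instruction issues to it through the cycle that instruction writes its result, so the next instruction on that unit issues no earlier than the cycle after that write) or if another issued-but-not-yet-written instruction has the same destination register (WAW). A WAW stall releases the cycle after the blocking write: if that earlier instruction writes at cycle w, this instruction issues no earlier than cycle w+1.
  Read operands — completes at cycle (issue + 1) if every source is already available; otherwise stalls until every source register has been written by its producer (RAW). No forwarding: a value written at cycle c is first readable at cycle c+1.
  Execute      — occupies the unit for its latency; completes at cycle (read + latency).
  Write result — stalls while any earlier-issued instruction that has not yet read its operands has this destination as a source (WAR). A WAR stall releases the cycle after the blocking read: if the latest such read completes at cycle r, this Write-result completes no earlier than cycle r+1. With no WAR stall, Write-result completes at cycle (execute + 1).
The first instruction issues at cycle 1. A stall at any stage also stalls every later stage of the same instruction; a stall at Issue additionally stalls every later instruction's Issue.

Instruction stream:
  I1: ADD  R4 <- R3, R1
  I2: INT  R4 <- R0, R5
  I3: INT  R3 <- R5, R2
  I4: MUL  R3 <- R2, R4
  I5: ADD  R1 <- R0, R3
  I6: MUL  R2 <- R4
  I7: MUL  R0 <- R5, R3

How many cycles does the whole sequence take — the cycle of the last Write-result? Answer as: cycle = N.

I1  is:1  ro:2  ex:4  wr:5
I2  is:6  ro:7  ex:8  wr:9  — WAW R4: wait I1 write@5
I3  is:10  ro:11  ex:12  wr:13  — struct: INT busy until I2 writes@9
I4  is:14  ro:15  ex:19  wr:20  — WAW R3: wait I3 write@13
I5  is:15  ro:21  ex:23  wr:24  — RAW R3: wait I4 write@20
I6  is:21  ro:22  ex:26  wr:27  — struct: MUL busy until I4 writes@20
I7  is:28  ro:29  ex:33  wr:34  — struct: MUL busy until I6 writes@27

cycle = 34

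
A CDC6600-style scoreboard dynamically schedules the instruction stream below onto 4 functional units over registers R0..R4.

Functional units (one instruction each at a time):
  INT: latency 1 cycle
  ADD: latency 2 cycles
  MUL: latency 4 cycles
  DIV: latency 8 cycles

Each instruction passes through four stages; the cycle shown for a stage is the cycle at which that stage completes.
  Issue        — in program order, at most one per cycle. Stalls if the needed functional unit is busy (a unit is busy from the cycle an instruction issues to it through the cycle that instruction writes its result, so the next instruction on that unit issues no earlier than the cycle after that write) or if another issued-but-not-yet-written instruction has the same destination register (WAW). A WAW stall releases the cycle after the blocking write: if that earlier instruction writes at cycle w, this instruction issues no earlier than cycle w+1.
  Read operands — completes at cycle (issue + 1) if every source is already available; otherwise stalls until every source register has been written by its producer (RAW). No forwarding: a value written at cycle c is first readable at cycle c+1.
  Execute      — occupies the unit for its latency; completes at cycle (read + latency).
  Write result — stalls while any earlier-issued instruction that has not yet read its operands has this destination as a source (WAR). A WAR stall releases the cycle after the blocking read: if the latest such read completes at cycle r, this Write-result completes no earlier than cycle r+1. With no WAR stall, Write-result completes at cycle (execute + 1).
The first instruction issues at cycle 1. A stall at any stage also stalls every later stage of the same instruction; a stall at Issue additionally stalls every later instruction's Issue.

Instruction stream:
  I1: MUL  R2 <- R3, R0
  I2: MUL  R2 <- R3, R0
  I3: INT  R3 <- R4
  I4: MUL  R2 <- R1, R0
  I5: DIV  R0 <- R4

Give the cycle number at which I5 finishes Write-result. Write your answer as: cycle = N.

[I1] 1/2/6/7
[I2] 8/9/13/14  (struct: MUL busy until I1 writes@7)
[I3] 9/10/11/12
[I4] 15/16/20/21  (struct: MUL busy until I2 writes@14)
[I5] 16/17/25/26

cycle = 26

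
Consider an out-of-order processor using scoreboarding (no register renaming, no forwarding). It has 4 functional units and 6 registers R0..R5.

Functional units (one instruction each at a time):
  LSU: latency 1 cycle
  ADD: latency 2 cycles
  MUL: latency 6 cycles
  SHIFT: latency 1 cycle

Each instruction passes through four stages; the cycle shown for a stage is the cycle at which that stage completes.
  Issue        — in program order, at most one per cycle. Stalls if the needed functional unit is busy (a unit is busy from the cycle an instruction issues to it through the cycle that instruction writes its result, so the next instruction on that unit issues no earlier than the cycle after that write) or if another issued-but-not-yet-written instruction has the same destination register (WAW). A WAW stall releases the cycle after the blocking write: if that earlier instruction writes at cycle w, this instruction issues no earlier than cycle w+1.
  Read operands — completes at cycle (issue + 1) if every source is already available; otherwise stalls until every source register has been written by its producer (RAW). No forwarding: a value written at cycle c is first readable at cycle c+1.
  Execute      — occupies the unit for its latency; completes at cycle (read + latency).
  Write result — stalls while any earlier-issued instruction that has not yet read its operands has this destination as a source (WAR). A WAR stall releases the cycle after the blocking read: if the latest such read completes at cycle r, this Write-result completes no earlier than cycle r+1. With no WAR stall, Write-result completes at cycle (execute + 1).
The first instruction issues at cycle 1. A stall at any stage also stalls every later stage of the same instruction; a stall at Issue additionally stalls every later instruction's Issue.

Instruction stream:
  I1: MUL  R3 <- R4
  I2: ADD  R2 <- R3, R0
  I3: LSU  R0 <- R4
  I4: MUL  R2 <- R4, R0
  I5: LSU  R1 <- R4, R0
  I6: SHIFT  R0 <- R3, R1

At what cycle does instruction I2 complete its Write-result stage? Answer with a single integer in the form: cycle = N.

I1: IS=1 RO=2 EX=8 WR=9
I2: IS=2 RO=10 EX=12 WR=13  [RAW R3: wait I1 write@9]
I3: IS=3 RO=4 EX=5 WR=11  [WAR R0: wait I2 read@10]
I4: IS=14 RO=15 EX=21 WR=22  [WAW R2: wait I2 write@13]
I5: IS=15 RO=16 EX=17 WR=18
I6: IS=16 RO=19 EX=20 WR=21  [RAW R1: wait I5 write@18]

cycle = 13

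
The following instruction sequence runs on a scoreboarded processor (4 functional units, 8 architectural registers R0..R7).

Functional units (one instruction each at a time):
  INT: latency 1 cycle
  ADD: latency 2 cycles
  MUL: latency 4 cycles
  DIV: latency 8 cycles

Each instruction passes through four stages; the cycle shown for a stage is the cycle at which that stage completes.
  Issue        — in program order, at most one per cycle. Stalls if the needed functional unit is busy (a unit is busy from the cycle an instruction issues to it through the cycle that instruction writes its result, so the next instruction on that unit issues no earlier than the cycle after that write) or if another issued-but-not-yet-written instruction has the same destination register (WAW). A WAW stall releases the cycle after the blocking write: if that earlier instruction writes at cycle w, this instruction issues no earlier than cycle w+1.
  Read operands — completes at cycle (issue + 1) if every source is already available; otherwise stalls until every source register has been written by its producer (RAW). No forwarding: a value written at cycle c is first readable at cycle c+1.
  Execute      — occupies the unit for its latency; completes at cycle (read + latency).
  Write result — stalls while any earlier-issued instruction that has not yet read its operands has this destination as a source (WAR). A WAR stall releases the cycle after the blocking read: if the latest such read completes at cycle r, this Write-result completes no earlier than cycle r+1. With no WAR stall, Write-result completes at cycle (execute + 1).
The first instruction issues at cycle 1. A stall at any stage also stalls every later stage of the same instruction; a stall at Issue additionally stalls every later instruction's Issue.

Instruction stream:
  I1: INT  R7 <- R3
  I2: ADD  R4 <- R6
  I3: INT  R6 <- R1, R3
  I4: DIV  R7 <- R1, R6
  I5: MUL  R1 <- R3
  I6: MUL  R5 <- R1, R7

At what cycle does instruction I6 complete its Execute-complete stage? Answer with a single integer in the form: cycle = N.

cycle = 23

c1: I1 issues→INT
c2: I1 reads | I2 issues→ADD
c3: I1 exec-done | I2 reads
c4: I1 writes R7
c5: I2 exec-done | I3 issues→INT
c6: I2 writes R4 | I3 reads | I4 issues→DIV
c7: I3 exec-done | I5 issues→MUL
c8: I3 writes R6 | I5 reads
c9: I4 reads
c12: I5 exec-done
c13: I5 writes R1
c14: I6 issues→MUL
c17: I4 exec-done
c18: I4 writes R7
c19: I6 reads
c23: I6 exec-done
c24: I6 writes R5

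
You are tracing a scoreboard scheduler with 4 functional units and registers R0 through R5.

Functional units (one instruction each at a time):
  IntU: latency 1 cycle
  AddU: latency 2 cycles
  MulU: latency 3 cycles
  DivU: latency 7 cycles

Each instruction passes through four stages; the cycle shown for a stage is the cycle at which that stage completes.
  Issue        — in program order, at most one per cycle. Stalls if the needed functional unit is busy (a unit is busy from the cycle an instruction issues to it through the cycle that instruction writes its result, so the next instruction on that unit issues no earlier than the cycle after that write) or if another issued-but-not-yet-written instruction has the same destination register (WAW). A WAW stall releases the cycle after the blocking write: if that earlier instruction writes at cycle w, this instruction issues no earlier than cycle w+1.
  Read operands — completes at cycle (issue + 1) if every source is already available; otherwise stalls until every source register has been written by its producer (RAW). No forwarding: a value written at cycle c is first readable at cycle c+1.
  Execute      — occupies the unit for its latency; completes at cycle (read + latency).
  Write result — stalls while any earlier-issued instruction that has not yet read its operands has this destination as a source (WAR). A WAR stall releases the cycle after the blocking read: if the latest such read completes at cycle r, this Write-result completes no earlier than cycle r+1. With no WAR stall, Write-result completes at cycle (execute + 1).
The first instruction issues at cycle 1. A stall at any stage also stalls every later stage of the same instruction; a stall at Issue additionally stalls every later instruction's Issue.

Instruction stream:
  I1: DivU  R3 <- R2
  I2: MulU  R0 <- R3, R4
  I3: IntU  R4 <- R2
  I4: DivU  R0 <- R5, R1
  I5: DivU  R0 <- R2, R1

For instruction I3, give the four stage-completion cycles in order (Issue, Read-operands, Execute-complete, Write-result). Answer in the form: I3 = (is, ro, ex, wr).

cycle 1: I1 issues→DivU
cycle 2: I1 reads · I2 issues→MulU
cycle 3: I3 issues→IntU
cycle 4: I3 reads
cycle 5: I3 exec-done
cycle 9: I1 exec-done
cycle 10: I1 writes R3
cycle 11: I2 reads
cycle 12: I3 writes R4
cycle 14: I2 exec-done
cycle 15: I2 writes R0
cycle 16: I4 issues→DivU
cycle 17: I4 reads
cycle 24: I4 exec-done
cycle 25: I4 writes R0
cycle 26: I5 issues→DivU
cycle 27: I5 reads
cycle 34: I5 exec-done
cycle 35: I5 writes R0

I3 = (3, 4, 5, 12)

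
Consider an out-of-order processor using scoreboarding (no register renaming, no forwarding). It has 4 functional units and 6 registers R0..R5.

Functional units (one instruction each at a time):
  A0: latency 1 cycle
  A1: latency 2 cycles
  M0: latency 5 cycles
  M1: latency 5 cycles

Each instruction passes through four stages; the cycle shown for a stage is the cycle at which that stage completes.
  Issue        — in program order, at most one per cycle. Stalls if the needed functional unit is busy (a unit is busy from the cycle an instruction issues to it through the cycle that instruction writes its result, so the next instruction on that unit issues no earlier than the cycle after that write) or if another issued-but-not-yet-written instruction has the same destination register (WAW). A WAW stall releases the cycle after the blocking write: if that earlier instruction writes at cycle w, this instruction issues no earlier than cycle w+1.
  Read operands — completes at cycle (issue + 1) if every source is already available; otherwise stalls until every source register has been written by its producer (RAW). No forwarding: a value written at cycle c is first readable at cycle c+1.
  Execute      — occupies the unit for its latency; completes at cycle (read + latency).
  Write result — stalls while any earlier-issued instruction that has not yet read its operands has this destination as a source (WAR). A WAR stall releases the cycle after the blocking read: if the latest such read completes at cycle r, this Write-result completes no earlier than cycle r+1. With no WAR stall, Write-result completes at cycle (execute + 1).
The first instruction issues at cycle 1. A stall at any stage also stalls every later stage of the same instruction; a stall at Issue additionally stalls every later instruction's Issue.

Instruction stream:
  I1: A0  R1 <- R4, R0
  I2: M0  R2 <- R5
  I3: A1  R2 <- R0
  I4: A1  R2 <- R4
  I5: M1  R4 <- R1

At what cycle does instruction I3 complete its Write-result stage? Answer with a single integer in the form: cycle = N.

cycle = 14

t=1  I1 issues→A0
t=2  I1 reads; I2 issues→M0
t=3  I1 exec-done; I2 reads
t=4  I1 writes R1
t=8  I2 exec-done
t=9  I2 writes R2
t=10  I3 issues→A1
t=11  I3 reads
t=13  I3 exec-done
t=14  I3 writes R2
t=15  I4 issues→A1
t=16  I4 reads; I5 issues→M1
t=17  I5 reads
t=18  I4 exec-done
t=19  I4 writes R2
t=22  I5 exec-done
t=23  I5 writes R4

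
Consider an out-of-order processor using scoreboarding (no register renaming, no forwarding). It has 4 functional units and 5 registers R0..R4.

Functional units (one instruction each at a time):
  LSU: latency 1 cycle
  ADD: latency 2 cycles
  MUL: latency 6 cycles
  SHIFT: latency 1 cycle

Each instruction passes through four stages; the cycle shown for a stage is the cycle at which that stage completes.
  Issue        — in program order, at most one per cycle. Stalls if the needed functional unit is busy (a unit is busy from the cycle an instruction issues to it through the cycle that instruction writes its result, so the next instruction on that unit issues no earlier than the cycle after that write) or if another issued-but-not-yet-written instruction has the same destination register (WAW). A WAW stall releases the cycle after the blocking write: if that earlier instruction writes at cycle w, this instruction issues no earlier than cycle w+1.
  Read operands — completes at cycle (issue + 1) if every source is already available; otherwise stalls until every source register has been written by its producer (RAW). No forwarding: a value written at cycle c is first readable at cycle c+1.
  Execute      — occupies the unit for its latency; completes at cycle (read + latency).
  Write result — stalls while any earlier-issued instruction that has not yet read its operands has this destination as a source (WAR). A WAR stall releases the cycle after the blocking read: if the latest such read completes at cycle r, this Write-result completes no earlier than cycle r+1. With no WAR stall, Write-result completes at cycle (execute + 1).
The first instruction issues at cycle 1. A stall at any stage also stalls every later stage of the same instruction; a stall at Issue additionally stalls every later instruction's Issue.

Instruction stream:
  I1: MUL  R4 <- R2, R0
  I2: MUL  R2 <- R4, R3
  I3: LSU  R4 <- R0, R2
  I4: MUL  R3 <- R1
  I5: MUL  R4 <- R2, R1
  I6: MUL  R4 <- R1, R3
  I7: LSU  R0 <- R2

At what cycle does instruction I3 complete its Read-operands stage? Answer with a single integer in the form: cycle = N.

cycle = 19

c1: I1 dispatched to MUL
c2: I1 operands ready
c8: I1 complete
c9: R4←I1
c10: I2 dispatched to MUL
c11: I2 operands ready; I3 dispatched to LSU
c17: I2 complete
c18: R2←I2
c19: I3 operands ready; I4 dispatched to MUL
c20: I3 complete; I4 operands ready
c21: R4←I3
c26: I4 complete
c27: R3←I4
c28: I5 dispatched to MUL
c29: I5 operands ready
c35: I5 complete
c36: R4←I5
c37: I6 dispatched to MUL
c38: I6 operands ready; I7 dispatched to LSU
c39: I7 operands ready
c40: I7 complete
c41: R0←I7
c44: I6 complete
c45: R4←I6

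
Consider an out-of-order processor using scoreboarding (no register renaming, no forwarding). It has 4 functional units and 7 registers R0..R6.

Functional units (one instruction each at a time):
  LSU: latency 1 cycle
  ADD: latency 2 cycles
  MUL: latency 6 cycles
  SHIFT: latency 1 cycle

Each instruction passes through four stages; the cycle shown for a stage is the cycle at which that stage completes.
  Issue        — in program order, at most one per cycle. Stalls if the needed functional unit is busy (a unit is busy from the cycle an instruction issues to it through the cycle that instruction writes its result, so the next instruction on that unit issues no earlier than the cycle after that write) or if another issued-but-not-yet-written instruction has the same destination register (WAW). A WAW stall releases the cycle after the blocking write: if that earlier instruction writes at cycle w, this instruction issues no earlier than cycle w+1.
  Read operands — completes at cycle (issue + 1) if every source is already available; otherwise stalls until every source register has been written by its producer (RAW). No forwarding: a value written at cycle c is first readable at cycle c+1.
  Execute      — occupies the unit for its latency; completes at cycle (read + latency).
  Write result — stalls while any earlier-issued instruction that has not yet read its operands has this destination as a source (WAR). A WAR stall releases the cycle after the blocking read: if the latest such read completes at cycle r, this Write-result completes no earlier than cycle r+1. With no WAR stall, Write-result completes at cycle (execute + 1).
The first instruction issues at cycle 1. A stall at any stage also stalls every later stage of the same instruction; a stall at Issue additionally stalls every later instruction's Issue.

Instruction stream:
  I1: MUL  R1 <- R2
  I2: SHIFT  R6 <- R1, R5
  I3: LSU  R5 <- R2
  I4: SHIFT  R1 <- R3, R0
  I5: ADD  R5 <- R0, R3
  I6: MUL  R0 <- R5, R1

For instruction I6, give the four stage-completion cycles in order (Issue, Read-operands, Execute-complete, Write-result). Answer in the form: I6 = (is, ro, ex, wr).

I6 = (15, 19, 25, 26)

I1  is:1  ro:2  ex:8  wr:9
I2  is:2  ro:10  ex:11  wr:12  — RAW R1: wait I1 write@9
I3  is:3  ro:4  ex:5  wr:11  — WAR R5: wait I2 read@10
I4  is:13  ro:14  ex:15  wr:16  — struct: SHIFT busy until I2 writes@12
I5  is:14  ro:15  ex:17  wr:18
I6  is:15  ro:19  ex:25  wr:26  — RAW R5: wait I5 write@18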